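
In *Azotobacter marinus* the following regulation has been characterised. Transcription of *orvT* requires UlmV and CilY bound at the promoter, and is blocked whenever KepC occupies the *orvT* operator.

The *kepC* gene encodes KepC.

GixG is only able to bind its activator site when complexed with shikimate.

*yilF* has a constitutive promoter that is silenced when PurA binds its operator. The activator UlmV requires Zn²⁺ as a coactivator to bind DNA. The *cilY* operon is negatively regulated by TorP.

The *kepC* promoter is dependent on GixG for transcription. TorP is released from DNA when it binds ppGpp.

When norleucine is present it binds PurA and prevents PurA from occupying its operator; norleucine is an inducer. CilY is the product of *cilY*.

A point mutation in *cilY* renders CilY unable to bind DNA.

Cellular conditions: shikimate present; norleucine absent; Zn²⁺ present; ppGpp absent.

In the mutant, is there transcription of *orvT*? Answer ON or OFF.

OFF

Shikimate is present, so GixG is active.
No repressor is bound and GixG is active, so *kepC* is transcribed.
So KepC is produced and active.
Zn²⁺ is present, so UlmV is active.
CilY is non-functional in this strain, so it has no effect.
With repressor KepC bound, *orvT* is not transcribed.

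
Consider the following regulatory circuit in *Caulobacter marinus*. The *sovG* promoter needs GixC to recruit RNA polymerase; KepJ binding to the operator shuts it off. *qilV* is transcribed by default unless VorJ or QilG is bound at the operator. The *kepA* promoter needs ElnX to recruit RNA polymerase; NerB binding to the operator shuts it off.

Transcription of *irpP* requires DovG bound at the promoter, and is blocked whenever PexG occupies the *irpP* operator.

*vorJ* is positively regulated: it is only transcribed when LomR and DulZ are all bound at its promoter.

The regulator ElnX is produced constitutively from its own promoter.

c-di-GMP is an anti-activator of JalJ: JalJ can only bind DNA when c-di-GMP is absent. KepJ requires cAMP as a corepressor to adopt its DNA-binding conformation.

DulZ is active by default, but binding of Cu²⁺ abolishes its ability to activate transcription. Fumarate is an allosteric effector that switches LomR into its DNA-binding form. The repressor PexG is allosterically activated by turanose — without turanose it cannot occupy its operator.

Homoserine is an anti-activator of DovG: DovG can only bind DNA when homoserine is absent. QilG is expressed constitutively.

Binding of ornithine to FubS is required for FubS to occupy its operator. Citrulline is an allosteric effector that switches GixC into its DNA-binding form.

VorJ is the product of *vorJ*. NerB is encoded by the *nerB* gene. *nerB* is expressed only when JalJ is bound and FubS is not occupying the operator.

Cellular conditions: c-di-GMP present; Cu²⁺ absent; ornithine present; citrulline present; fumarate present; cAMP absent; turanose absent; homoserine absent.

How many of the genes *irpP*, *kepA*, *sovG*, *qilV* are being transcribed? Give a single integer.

3

Homoserine is absent, so DovG is active.
Turanose is absent, so PexG is inactive.
No repressor is bound and DovG is active, so *irpP* is transcribed.
→ *irpP* is ON.
ElnX is produced constitutively and is active.
c-di-GMP is present, so JalJ is inactive.
Ornithine is present, so FubS is active.
With repressor FubS bound, *nerB* is not transcribed.
So NerB is not produced.
No repressor is bound and ElnX is active, so *kepA* is transcribed.
→ *kepA* is ON.
cAMP is absent, so KepJ is inactive.
Citrulline is present, so GixC is active.
No repressor is bound and GixC is active, so *sovG* is transcribed.
→ *sovG* is ON.
Fumarate is present, so LomR is active.
Cu²⁺ is absent, so DulZ is active.
No repressor is bound and LomR and DulZ are active, so *vorJ* is transcribed.
So VorJ is produced and active.
QilG is produced constitutively and is active.
With repressor VorJ bound, *qilV* is not transcribed.
→ *qilV* is OFF.
3 of the 4 genes are transcribed.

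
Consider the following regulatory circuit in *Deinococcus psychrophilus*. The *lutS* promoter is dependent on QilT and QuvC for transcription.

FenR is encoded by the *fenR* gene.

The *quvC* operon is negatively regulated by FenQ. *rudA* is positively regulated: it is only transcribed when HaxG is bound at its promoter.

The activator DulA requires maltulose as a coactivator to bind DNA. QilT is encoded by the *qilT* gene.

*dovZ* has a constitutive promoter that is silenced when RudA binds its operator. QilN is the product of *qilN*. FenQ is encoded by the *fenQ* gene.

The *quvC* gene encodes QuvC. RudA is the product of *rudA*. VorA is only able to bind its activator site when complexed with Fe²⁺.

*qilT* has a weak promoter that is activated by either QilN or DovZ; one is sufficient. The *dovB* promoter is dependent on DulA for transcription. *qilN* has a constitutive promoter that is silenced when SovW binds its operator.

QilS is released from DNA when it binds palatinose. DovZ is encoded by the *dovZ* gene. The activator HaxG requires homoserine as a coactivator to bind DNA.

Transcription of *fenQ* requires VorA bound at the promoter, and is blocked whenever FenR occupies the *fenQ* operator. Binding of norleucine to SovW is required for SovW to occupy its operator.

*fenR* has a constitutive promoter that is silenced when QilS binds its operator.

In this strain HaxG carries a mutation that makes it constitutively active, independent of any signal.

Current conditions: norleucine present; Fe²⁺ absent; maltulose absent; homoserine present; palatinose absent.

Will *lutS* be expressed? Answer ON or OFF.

OFF

Norleucine is present, so SovW is active.
With repressor SovW bound, *qilN* is not transcribed.
So QilN is not produced.
HaxG is constitutively active in this strain.
No repressor is bound and HaxG is active, so *rudA* is transcribed.
So RudA is produced and active.
With repressor RudA bound, *dovZ* is not transcribed.
So DovZ is not produced.
No activator is available at the *qilT* promoter, so *qilT* is not transcribed.
So QilT is not produced.
Fe²⁺ is absent, so VorA is inactive.
Palatinose is absent, so QilS is active.
With repressor QilS bound, *fenR* is not transcribed.
So FenR is not produced.
Required activator VorA is absent, so *fenQ* is not transcribed.
So FenQ is not produced.
With no repressor bound, *quvC* is transcribed.
So QuvC is produced and active.
Required activator QilT is absent, so *lutS* is not transcribed.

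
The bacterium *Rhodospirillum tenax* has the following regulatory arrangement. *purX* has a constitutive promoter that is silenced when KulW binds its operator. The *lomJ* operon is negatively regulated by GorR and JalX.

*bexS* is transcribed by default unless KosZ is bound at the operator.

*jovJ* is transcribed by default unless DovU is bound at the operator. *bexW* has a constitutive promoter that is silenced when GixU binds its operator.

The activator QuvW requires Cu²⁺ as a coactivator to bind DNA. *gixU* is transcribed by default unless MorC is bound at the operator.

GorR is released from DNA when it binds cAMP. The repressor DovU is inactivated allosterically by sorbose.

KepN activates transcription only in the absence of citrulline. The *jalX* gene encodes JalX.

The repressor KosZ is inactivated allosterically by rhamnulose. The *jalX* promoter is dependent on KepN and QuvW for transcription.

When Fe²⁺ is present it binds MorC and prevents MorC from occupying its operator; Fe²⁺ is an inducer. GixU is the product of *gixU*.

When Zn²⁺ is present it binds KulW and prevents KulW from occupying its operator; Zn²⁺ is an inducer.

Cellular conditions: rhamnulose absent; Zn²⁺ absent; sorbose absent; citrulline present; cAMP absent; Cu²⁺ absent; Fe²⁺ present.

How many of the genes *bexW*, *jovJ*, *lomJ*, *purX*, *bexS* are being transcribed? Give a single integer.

0

Fe²⁺ is present, so MorC is inactive.
With no repressor bound, *gixU* is transcribed.
So GixU is produced and active.
With repressor GixU bound, *bexW* is not transcribed.
→ *bexW* is OFF.
Sorbose is absent, so DovU is active.
With repressor DovU bound, *jovJ* is not transcribed.
→ *jovJ* is OFF.
cAMP is absent, so GorR is active.
Citrulline is present, so KepN is inactive.
Cu²⁺ is absent, so QuvW is inactive.
Required activator KepN is absent, so *jalX* is not transcribed.
So JalX is not produced.
With repressor GorR bound, *lomJ* is not transcribed.
→ *lomJ* is OFF.
Zn²⁺ is absent, so KulW is active.
With repressor KulW bound, *purX* is not transcribed.
→ *purX* is OFF.
Rhamnulose is absent, so KosZ is active.
With repressor KosZ bound, *bexS* is not transcribed.
→ *bexS* is OFF.
0 of the 5 genes are transcribed.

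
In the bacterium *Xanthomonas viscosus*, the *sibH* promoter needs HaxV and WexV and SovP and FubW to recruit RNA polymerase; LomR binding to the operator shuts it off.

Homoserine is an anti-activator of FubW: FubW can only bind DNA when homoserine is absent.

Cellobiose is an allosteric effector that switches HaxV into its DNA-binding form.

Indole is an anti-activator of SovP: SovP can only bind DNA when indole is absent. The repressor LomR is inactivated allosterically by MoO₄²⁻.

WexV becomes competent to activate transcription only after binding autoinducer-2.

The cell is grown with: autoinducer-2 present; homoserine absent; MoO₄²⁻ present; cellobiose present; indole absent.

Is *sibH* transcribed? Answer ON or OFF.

ON

MoO₄²⁻ is present, so LomR is inactive.
Cellobiose is present, so HaxV is active.
Autoinducer-2 is present, so WexV is active.
Indole is absent, so SovP is active.
Homoserine is absent, so FubW is active.
No repressor is bound and HaxV and WexV and SovP and FubW are active, so *sibH* is transcribed.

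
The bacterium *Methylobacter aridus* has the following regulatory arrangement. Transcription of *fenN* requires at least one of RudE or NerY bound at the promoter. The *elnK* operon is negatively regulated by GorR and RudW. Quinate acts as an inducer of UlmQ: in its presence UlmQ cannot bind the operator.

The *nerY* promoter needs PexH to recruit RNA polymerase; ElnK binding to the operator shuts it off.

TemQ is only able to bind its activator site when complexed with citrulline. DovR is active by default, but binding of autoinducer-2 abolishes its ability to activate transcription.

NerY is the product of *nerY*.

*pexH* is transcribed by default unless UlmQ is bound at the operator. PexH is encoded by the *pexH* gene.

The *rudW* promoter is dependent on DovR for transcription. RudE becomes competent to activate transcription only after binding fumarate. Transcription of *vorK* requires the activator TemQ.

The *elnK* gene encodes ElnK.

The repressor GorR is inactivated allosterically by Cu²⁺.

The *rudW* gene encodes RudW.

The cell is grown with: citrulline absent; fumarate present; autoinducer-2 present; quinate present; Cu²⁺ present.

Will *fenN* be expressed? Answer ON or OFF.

ON

Fumarate is present, so RudE is active.
Quinate is present, so UlmQ is inactive.
With no repressor bound, *pexH* is transcribed.
So PexH is produced and active.
Cu²⁺ is present, so GorR is inactive.
Autoinducer-2 is present, so DovR is inactive.
Required activator DovR is absent, so *rudW* is not transcribed.
So RudW is not produced.
With no repressor bound, *elnK* is transcribed.
So ElnK is produced and active.
With repressor ElnK bound, *nerY* is not transcribed.
So NerY is not produced.
Activator RudE is present, so *fenN* is transcribed.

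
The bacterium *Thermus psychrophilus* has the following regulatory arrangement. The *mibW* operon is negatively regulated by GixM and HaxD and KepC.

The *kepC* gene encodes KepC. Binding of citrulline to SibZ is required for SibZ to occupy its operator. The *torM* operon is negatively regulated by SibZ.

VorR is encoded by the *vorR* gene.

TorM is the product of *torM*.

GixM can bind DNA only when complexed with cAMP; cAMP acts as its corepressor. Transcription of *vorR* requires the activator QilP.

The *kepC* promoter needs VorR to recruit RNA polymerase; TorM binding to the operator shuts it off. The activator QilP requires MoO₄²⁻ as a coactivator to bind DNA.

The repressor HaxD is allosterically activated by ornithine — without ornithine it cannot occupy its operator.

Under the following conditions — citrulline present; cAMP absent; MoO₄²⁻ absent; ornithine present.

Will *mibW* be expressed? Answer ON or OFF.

cAMP is absent, so GixM is inactive.
Ornithine is present, so HaxD is active.
MoO₄²⁻ is absent, so QilP is inactive.
Required activator QilP is absent, so *vorR* is not transcribed.
So VorR is not produced.
Citrulline is present, so SibZ is active.
With repressor SibZ bound, *torM* is not transcribed.
So TorM is not produced.
Required activator VorR is absent, so *kepC* is not transcribed.
So KepC is not produced.
With repressor HaxD bound, *mibW* is not transcribed.

OFF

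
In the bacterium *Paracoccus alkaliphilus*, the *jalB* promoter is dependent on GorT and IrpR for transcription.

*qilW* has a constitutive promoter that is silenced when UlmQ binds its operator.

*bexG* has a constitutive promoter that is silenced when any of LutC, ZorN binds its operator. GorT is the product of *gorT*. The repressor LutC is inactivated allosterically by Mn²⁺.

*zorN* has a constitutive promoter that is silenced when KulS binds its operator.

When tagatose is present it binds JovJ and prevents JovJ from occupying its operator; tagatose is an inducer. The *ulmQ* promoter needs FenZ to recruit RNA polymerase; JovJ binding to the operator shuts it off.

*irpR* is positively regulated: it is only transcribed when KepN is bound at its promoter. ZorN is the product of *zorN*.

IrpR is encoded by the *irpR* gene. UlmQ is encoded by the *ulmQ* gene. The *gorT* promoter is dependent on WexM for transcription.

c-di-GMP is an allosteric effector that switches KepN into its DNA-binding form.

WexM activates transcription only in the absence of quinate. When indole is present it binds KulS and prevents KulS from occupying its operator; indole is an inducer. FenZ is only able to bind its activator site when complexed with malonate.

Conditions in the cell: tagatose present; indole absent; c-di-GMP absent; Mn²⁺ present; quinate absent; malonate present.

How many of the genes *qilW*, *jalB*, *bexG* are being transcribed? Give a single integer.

Malonate is present, so FenZ is active.
Tagatose is present, so JovJ is inactive.
No repressor is bound and FenZ is active, so *ulmQ* is transcribed.
So UlmQ is produced and active.
With repressor UlmQ bound, *qilW* is not transcribed.
→ *qilW* is OFF.
Quinate is absent, so WexM is active.
No repressor is bound and WexM is active, so *gorT* is transcribed.
So GorT is produced and active.
c-di-GMP is absent, so KepN is inactive.
Required activator KepN is absent, so *irpR* is not transcribed.
So IrpR is not produced.
Required activator IrpR is absent, so *jalB* is not transcribed.
→ *jalB* is OFF.
Mn²⁺ is present, so LutC is inactive.
Indole is absent, so KulS is active.
With repressor KulS bound, *zorN* is not transcribed.
So ZorN is not produced.
With no repressor bound, *bexG* is transcribed.
→ *bexG* is ON.
1 of the 3 genes is transcribed.

1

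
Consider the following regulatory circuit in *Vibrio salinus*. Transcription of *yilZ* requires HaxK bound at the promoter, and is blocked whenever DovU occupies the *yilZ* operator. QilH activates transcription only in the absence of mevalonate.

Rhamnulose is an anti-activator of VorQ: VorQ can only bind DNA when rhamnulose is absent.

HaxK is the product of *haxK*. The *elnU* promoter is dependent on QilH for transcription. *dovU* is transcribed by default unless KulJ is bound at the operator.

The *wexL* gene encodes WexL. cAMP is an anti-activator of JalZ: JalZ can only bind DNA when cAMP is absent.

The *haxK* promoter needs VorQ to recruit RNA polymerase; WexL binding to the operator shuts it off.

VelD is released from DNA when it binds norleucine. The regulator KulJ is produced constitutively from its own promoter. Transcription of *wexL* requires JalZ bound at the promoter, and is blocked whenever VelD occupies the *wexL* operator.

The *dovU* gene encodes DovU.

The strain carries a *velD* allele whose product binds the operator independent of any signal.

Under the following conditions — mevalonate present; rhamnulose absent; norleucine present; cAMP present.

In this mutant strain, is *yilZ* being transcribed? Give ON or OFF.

KulJ is produced constitutively and is active.
With repressor KulJ bound, *dovU* is not transcribed.
So DovU is not produced.
VelD is constitutively active in this strain.
cAMP is present, so JalZ is inactive.
With repressor VelD bound, *wexL* is not transcribed.
So WexL is not produced.
Rhamnulose is absent, so VorQ is active.
No repressor is bound and VorQ is active, so *haxK* is transcribed.
So HaxK is produced and active.
No repressor is bound and HaxK is active, so *yilZ* is transcribed.

ON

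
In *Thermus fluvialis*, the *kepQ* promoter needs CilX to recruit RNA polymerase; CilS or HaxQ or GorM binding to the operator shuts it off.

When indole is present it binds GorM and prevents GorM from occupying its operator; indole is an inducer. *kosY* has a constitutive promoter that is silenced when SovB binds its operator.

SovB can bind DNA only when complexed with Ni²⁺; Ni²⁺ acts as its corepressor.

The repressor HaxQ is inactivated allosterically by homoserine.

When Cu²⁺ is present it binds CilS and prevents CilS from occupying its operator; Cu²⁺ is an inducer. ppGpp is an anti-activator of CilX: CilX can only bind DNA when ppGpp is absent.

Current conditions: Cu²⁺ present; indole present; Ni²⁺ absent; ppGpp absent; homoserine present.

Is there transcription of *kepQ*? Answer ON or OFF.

ppGpp is absent, so CilX is active.
Cu²⁺ is present, so CilS is inactive.
Homoserine is present, so HaxQ is inactive.
Indole is present, so GorM is inactive.
No repressor is bound and CilX is active, so *kepQ* is transcribed.

ON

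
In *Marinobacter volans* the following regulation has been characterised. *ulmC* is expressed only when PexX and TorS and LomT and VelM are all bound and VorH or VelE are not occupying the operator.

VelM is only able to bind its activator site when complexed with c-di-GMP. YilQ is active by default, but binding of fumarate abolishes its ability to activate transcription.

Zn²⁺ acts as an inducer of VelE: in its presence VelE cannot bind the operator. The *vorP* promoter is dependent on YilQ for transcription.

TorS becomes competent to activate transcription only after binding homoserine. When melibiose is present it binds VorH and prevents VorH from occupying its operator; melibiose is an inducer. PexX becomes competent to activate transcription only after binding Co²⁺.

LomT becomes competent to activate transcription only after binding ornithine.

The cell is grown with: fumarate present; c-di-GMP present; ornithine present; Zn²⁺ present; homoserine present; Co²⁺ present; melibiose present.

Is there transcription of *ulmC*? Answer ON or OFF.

Melibiose is present, so VorH is inactive.
Co²⁺ is present, so PexX is active.
Zn²⁺ is present, so VelE is inactive.
Homoserine is present, so TorS is active.
Ornithine is present, so LomT is active.
c-di-GMP is present, so VelM is active.
No repressor is bound and PexX and TorS and LomT and VelM are active, so *ulmC* is transcribed.

ON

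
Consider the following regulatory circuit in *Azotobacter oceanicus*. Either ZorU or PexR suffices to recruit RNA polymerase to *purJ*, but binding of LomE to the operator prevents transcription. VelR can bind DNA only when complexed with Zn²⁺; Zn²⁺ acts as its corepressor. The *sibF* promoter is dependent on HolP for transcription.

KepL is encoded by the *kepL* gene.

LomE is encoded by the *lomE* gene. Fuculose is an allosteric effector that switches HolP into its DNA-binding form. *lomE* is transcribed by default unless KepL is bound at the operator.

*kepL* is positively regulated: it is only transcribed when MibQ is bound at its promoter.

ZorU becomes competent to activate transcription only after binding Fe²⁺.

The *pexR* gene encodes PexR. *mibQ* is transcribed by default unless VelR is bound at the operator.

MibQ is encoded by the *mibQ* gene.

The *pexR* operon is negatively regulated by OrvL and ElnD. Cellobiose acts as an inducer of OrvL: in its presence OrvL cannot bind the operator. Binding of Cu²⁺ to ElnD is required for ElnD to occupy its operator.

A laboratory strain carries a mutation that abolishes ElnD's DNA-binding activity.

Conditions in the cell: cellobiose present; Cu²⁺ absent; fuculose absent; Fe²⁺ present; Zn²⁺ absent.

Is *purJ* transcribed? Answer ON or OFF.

ON

Zn²⁺ is absent, so VelR is inactive.
With no repressor bound, *mibQ* is transcribed.
So MibQ is produced and active.
No repressor is bound and MibQ is active, so *kepL* is transcribed.
So KepL is produced and active.
With repressor KepL bound, *lomE* is not transcribed.
So LomE is not produced.
Fe²⁺ is present, so ZorU is active.
Cellobiose is present, so OrvL is inactive.
ElnD is non-functional in this strain, so it has no effect.
With no repressor bound, *pexR* is transcribed.
So PexR is produced and active.
Activator ZorU is present, so *purJ* is transcribed.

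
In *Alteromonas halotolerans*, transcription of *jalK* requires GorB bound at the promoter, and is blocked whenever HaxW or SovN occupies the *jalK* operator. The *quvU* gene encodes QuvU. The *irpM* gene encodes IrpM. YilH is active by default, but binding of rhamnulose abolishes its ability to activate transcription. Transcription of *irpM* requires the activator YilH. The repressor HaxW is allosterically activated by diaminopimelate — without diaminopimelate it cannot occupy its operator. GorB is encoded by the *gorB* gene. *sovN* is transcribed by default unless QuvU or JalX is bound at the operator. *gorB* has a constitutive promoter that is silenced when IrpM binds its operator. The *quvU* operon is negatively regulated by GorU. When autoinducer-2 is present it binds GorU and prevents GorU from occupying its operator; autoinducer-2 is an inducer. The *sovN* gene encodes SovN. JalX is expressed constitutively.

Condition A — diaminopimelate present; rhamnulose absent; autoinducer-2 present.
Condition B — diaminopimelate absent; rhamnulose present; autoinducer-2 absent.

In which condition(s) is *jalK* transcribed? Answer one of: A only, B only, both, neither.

B only

Condition A:
Diaminopimelate is present, so HaxW is active.
Rhamnulose is absent, so YilH is active.
No repressor is bound and YilH is active, so *irpM* is transcribed.
So IrpM is produced and active.
With repressor IrpM bound, *gorB* is not transcribed.
So GorB is not produced.
Autoinducer-2 is present, so GorU is inactive.
With no repressor bound, *quvU* is transcribed.
So QuvU is produced and active.
JalX is produced constitutively and is active.
With repressor QuvU bound, *sovN* is not transcribed.
So SovN is not produced.
With repressor HaxW bound, *jalK* is not transcribed.
→ *jalK* is OFF in A.
Condition B:
Diaminopimelate is absent, so HaxW is inactive.
Rhamnulose is present, so YilH is inactive.
Required activator YilH is absent, so *irpM* is not transcribed.
So IrpM is not produced.
With no repressor bound, *gorB* is transcribed.
So GorB is produced and active.
Autoinducer-2 is absent, so GorU is active.
With repressor GorU bound, *quvU* is not transcribed.
So QuvU is not produced.
JalX is produced constitutively and is active.
With repressor JalX bound, *sovN* is not transcribed.
So SovN is not produced.
No repressor is bound and GorB is active, so *jalK* is transcribed.
→ *jalK* is ON in B.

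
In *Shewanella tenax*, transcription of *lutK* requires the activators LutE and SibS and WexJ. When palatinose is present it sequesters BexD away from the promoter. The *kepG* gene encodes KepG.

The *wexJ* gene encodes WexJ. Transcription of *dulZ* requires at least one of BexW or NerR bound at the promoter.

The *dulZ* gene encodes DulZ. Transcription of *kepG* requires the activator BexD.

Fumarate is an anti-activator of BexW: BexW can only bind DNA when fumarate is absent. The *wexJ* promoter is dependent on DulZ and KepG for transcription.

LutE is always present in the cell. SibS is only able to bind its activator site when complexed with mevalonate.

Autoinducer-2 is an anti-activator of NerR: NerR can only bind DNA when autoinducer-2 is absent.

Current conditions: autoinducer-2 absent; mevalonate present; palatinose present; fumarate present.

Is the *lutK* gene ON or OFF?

LutE is produced constitutively and is active.
Mevalonate is present, so SibS is active.
Fumarate is present, so BexW is inactive.
Autoinducer-2 is absent, so NerR is active.
Activator NerR is present, so *dulZ* is transcribed.
So DulZ is produced and active.
Palatinose is present, so BexD is inactive.
Required activator BexD is absent, so *kepG* is not transcribed.
So KepG is not produced.
Required activator KepG is absent, so *wexJ* is not transcribed.
So WexJ is not produced.
Required activator WexJ is absent, so *lutK* is not transcribed.

OFF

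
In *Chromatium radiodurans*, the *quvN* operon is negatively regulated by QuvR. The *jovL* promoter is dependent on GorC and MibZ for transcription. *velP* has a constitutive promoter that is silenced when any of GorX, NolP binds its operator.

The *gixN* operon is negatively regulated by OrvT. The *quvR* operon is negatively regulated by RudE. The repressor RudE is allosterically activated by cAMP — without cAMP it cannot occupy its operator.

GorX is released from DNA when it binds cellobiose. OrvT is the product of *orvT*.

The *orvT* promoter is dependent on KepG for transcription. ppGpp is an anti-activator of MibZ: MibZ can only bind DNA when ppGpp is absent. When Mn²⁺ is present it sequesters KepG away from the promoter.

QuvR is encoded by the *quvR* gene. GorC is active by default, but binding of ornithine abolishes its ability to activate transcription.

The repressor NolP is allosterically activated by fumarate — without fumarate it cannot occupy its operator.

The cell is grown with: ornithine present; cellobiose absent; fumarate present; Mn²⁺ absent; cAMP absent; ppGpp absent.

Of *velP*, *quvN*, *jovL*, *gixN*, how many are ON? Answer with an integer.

0

Cellobiose is absent, so GorX is active.
Fumarate is present, so NolP is active.
With repressor GorX bound, *velP* is not transcribed.
→ *velP* is OFF.
cAMP is absent, so RudE is inactive.
With no repressor bound, *quvR* is transcribed.
So QuvR is produced and active.
With repressor QuvR bound, *quvN* is not transcribed.
→ *quvN* is OFF.
Ornithine is present, so GorC is inactive.
ppGpp is absent, so MibZ is active.
Required activator GorC is absent, so *jovL* is not transcribed.
→ *jovL* is OFF.
Mn²⁺ is absent, so KepG is active.
No repressor is bound and KepG is active, so *orvT* is transcribed.
So OrvT is produced and active.
With repressor OrvT bound, *gixN* is not transcribed.
→ *gixN* is OFF.
0 of the 4 genes are transcribed.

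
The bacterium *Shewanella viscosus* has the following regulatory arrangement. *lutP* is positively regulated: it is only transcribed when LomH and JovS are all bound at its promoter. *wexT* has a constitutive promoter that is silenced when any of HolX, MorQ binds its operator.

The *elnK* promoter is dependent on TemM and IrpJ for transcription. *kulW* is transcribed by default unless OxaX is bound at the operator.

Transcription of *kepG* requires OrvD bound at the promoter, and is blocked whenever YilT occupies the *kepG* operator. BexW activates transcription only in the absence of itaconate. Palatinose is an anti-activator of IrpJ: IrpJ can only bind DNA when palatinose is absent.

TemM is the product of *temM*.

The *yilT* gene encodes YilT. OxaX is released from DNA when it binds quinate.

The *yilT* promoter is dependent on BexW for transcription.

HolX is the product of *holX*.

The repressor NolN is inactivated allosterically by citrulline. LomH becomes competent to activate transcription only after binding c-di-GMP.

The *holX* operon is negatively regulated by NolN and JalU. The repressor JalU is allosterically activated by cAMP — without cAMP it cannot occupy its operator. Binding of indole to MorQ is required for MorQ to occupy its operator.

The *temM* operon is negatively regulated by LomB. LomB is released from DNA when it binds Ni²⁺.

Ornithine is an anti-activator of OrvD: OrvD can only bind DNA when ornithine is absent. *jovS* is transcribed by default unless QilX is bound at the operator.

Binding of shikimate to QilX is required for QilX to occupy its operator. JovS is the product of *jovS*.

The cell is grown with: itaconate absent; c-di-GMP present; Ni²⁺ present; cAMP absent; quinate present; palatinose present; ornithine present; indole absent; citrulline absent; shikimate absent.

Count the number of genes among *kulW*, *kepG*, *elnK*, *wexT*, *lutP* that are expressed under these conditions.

3

Quinate is present, so OxaX is inactive.
With no repressor bound, *kulW* is transcribed.
→ *kulW* is ON.
Itaconate is absent, so BexW is active.
No repressor is bound and BexW is active, so *yilT* is transcribed.
So YilT is produced and active.
Ornithine is present, so OrvD is inactive.
With repressor YilT bound, *kepG* is not transcribed.
→ *kepG* is OFF.
Ni²⁺ is present, so LomB is inactive.
With no repressor bound, *temM* is transcribed.
So TemM is produced and active.
Palatinose is present, so IrpJ is inactive.
Required activator IrpJ is absent, so *elnK* is not transcribed.
→ *elnK* is OFF.
Citrulline is absent, so NolN is active.
cAMP is absent, so JalU is inactive.
With repressor NolN bound, *holX* is not transcribed.
So HolX is not produced.
Indole is absent, so MorQ is inactive.
With no repressor bound, *wexT* is transcribed.
→ *wexT* is ON.
c-di-GMP is present, so LomH is active.
Shikimate is absent, so QilX is inactive.
With no repressor bound, *jovS* is transcribed.
So JovS is produced and active.
No repressor is bound and LomH and JovS are active, so *lutP* is transcribed.
→ *lutP* is ON.
3 of the 5 genes are transcribed.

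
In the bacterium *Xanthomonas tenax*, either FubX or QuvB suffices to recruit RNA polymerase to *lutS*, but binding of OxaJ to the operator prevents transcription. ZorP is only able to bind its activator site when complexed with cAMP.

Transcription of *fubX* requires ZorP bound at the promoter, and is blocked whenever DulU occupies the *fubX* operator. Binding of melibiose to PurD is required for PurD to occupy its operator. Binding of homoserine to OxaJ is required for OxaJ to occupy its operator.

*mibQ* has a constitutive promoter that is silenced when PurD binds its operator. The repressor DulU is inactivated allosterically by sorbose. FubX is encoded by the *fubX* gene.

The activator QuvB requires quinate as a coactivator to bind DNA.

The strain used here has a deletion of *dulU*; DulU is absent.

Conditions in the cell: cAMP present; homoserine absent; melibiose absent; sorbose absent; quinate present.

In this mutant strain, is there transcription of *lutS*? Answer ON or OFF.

DulU is non-functional in this strain, so it has no effect.
cAMP is present, so ZorP is active.
No repressor is bound and ZorP is active, so *fubX* is transcribed.
So FubX is produced and active.
Quinate is present, so QuvB is active.
Homoserine is absent, so OxaJ is inactive.
Activator FubX is present, so *lutS* is transcribed.

ON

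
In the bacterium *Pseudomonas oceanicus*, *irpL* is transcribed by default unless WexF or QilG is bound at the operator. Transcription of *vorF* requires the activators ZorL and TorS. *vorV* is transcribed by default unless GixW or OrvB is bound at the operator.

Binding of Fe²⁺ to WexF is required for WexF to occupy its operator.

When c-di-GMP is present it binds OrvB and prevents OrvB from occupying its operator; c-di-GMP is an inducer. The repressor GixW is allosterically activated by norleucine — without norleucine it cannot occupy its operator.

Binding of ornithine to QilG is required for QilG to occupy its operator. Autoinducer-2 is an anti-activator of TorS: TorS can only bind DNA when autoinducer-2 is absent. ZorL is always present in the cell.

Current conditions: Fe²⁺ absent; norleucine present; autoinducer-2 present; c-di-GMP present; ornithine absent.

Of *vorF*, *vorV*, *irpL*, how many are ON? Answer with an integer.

ZorL is produced constitutively and is active.
Autoinducer-2 is present, so TorS is inactive.
Required activator TorS is absent, so *vorF* is not transcribed.
→ *vorF* is OFF.
Norleucine is present, so GixW is active.
c-di-GMP is present, so OrvB is inactive.
With repressor GixW bound, *vorV* is not transcribed.
→ *vorV* is OFF.
Fe²⁺ is absent, so WexF is inactive.
Ornithine is absent, so QilG is inactive.
With no repressor bound, *irpL* is transcribed.
→ *irpL* is ON.
1 of the 3 genes is transcribed.

1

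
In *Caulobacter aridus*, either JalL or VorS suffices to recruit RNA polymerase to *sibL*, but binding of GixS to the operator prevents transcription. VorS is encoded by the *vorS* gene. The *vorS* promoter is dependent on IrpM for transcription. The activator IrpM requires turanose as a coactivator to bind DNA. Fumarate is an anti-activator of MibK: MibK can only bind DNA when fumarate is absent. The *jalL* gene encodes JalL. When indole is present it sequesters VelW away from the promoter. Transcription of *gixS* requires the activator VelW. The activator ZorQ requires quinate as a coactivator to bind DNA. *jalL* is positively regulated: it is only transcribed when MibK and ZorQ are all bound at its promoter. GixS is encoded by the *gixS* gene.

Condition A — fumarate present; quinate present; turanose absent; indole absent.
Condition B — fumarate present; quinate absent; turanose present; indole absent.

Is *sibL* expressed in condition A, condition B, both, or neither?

neither

Condition A:
Fumarate is present, so MibK is inactive.
Quinate is present, so ZorQ is active.
Required activator MibK is absent, so *jalL* is not transcribed.
So JalL is not produced.
Turanose is absent, so IrpM is inactive.
Required activator IrpM is absent, so *vorS* is not transcribed.
So VorS is not produced.
Indole is absent, so VelW is active.
No repressor is bound and VelW is active, so *gixS* is transcribed.
So GixS is produced and active.
With repressor GixS bound, *sibL* is not transcribed.
→ *sibL* is OFF in A.
Condition B:
Fumarate is present, so MibK is inactive.
Quinate is absent, so ZorQ is inactive.
Required activator MibK is absent, so *jalL* is not transcribed.
So JalL is not produced.
Turanose is present, so IrpM is active.
No repressor is bound and IrpM is active, so *vorS* is transcribed.
So VorS is produced and active.
Indole is absent, so VelW is active.
No repressor is bound and VelW is active, so *gixS* is transcribed.
So GixS is produced and active.
With repressor GixS bound, *sibL* is not transcribed.
→ *sibL* is OFF in B.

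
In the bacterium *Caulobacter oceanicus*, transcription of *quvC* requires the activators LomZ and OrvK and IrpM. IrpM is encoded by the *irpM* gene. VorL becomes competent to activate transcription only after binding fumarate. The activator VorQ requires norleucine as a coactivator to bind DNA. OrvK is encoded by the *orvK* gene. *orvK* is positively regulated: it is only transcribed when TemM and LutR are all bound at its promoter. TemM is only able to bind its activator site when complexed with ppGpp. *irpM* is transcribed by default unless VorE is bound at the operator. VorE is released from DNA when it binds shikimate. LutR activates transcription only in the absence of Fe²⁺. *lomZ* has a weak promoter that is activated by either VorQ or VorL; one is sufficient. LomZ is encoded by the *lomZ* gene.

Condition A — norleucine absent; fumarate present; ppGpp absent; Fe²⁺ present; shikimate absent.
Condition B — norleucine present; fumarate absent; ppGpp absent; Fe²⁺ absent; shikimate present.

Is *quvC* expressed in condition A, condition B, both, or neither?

neither

Condition A:
Norleucine is absent, so VorQ is inactive.
Fumarate is present, so VorL is active.
Activator VorL is present, so *lomZ* is transcribed.
So LomZ is produced and active.
ppGpp is absent, so TemM is inactive.
Fe²⁺ is present, so LutR is inactive.
Required activator TemM is absent, so *orvK* is not transcribed.
So OrvK is not produced.
Shikimate is absent, so VorE is active.
With repressor VorE bound, *irpM* is not transcribed.
So IrpM is not produced.
Required activator OrvK is absent, so *quvC* is not transcribed.
→ *quvC* is OFF in A.
Condition B:
Norleucine is present, so VorQ is active.
Fumarate is absent, so VorL is inactive.
Activator VorQ is present, so *lomZ* is transcribed.
So LomZ is produced and active.
ppGpp is absent, so TemM is inactive.
Fe²⁺ is absent, so LutR is active.
Required activator TemM is absent, so *orvK* is not transcribed.
So OrvK is not produced.
Shikimate is present, so VorE is inactive.
With no repressor bound, *irpM* is transcribed.
So IrpM is produced and active.
Required activator OrvK is absent, so *quvC* is not transcribed.
→ *quvC* is OFF in B.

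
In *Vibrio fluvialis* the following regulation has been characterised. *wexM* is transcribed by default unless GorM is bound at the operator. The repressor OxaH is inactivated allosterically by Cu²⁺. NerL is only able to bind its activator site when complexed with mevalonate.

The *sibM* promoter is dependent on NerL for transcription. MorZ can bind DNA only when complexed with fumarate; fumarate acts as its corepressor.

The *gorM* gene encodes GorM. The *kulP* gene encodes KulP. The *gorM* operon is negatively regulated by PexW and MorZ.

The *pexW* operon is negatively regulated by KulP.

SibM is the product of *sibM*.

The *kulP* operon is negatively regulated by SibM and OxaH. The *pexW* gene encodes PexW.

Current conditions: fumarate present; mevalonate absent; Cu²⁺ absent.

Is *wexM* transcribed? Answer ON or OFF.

Mevalonate is absent, so NerL is inactive.
Required activator NerL is absent, so *sibM* is not transcribed.
So SibM is not produced.
Cu²⁺ is absent, so OxaH is active.
With repressor OxaH bound, *kulP* is not transcribed.
So KulP is not produced.
With no repressor bound, *pexW* is transcribed.
So PexW is produced and active.
Fumarate is present, so MorZ is active.
With repressor PexW bound, *gorM* is not transcribed.
So GorM is not produced.
With no repressor bound, *wexM* is transcribed.

ON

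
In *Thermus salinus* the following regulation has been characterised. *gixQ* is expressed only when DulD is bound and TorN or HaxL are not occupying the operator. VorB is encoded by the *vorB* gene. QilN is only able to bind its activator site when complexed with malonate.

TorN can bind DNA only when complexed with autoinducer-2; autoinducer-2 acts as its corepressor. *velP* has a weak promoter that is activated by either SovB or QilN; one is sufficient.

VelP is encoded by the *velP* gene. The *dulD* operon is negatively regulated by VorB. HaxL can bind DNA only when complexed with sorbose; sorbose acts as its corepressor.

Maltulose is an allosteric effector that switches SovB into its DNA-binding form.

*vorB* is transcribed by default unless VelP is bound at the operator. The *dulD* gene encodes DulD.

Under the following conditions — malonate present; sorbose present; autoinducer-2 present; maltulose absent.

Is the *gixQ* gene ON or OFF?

Maltulose is absent, so SovB is inactive.
Malonate is present, so QilN is active.
Activator QilN is present, so *velP* is transcribed.
So VelP is produced and active.
With repressor VelP bound, *vorB* is not transcribed.
So VorB is not produced.
With no repressor bound, *dulD* is transcribed.
So DulD is produced and active.
Autoinducer-2 is present, so TorN is active.
Sorbose is present, so HaxL is active.
With repressor TorN bound, *gixQ* is not transcribed.

OFF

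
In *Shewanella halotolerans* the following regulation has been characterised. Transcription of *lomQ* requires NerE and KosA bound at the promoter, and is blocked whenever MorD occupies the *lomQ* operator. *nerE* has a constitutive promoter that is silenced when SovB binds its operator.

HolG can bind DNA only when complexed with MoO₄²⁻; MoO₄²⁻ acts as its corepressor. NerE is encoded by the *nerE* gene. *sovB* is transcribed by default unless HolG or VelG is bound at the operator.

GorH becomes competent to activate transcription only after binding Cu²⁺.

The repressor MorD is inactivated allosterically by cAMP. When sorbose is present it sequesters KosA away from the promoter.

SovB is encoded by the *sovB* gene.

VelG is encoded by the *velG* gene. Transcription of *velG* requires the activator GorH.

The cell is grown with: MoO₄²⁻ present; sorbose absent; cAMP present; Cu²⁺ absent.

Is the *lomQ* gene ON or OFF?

MoO₄²⁻ is present, so HolG is active.
Cu²⁺ is absent, so GorH is inactive.
Required activator GorH is absent, so *velG* is not transcribed.
So VelG is not produced.
With repressor HolG bound, *sovB* is not transcribed.
So SovB is not produced.
With no repressor bound, *nerE* is transcribed.
So NerE is produced and active.
Sorbose is absent, so KosA is active.
cAMP is present, so MorD is inactive.
No repressor is bound and NerE and KosA are active, so *lomQ* is transcribed.

ON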